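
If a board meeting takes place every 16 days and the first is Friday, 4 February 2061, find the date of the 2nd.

20 February 2061

The 2nd occurrence is 1 interval after the first: 1 × 16 = 16 days after 4 February 2061.
16 days later is 20 February 2061.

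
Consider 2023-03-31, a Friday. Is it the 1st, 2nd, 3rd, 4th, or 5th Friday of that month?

5th

Day 31 falls in week ⌈31/7⌉ of the month.
Days 1–7 hold the 1st Friday, 8–14 the 2nd, 15–21 the 3rd, 22–28 the 4th, 29–31 the 5th.
31 is in the range for the 5th.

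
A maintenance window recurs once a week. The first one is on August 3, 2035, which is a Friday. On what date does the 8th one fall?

September 21, 2035

The 8th occurrence is 7 intervals after the first: 7 × 7 = 49 days after August 3, 2035.
August has 31 days — 28 days to the end of August leaves 21.
21 days into September → September 21, 2035.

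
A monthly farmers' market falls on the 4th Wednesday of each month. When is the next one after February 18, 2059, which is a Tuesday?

February 26, 2059

February 2059 starts on a Saturday; its first Wednesday is the 5th, so the 4th Wednesday is the 26th — February 26, 2059.
February 26, 2059 is after February 18, 2059, so that is the next one.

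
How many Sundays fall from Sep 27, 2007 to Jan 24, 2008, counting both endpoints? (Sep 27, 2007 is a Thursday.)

17

Sep 27, 2007 is a Thursday; the first Sunday on or after it is Sep 30, 2007 (3 days later).
From Sep 30, 2007 to Jan 24, 2008: 0 + 31 + 30 + 31 + 24 = 116 days (rest of Sep, Oct, Nov, Dec, Jan).
116 ÷ 7 = 16 full weeks with remainder 4, so 16 more Sundays after the first → 17.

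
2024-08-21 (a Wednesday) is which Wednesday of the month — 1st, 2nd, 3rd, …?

3rd

Day 21 falls in week ⌈21/7⌉ of the month.
Days 1–7 hold the 1st Wednesday, 8–14 the 2nd, 15–21 the 3rd, 22–28 the 4th, 29–31 the 5th.
21 is in the range for the 3rd.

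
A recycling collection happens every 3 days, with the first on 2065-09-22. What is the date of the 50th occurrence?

The 50th occurrence is 49 intervals after the first: 49 × 3 = 147 days after 2065-09-22.
September has 30 days — 8 days to the end of September leaves 139.
October has 31 days (108 left).
November has 30 days (78 left).
December has 31 days (47 left).
January has 31 days (16 left).
16 days into February → 2066-02-16.

2066-02-16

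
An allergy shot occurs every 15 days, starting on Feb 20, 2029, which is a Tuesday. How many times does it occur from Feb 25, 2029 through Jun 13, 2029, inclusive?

Occurrences land 15·i days after Feb 20, 2029 for i = 0, 1, 2, …
Feb 25, 2029 is 5 days after the start; 5 ÷ 15 = 0 remainder 5; since the remainder is 5, round up to i = 1. First occurrence in the window: #2 on Mar 7, 2029 (1×15 = 15 days in).
Jun 13, 2029 is 113 days after the start; 113 ÷ 15 = 7 remainder 8. Last occurrence in the window: #8 on Jun 5, 2029.
Occurrences #2 through #8: 7 in total.

7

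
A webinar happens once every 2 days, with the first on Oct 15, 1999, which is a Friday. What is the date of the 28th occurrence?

The 28th occurrence is 27 intervals after the first: 27 × 2 = 54 days after Oct 15, 1999.
Oct has 31 days — 16 days to the end of Oct leaves 38.
Nov has 30 days (8 left).
8 days into Dec → Dec 8, 1999.

Dec 8, 1999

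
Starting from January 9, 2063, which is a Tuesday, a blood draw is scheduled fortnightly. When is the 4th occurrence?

February 20, 2063

The 4th occurrence is 3 intervals after the first: 3 × 14 = 42 days after January 9, 2063.
January has 31 days — 22 days to the end of January leaves 20.
20 days into February → February 20, 2063.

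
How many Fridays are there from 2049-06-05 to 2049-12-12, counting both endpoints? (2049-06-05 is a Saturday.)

2049-06-05 is a Saturday; the first Friday on or after it is 2049-06-11 (6 days later).
From 2049-06-11 to 2049-12-12: 19 + 31 + 31 + 30 + 31 + 30 + 12 = 184 days (rest of June, July, August, September, October, November, December).
184 ÷ 7 = 26 full weeks with remainder 2, so 26 more Fridays after the first → 27.

27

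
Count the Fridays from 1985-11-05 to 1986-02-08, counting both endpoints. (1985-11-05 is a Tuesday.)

14

1985-11-05 is a Tuesday; the first Friday on or after it is 1985-11-08 (3 days later).
From 1985-11-08 to 1986-02-08: 22 + 31 + 31 + 8 = 92 days (rest of November, December, January, February).
92 ÷ 7 = 13 full weeks with remainder 1, so 13 more Fridays after the first → 14.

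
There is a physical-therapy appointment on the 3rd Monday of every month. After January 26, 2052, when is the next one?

January 2052 starts on a Monday; its first Monday is the 1st, so the 3rd Monday is the 15th — January 15, 2052.
That is not after January 26, 2052, so look at February 2052.
February 2052 starts on a Thursday; its first Monday is the 5th, so the 3rd Monday is the 19th — February 19, 2052.

February 19, 2052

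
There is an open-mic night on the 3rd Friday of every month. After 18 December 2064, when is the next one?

December 2064 starts on a Monday; its first Friday is the 5th, so the 3rd Friday is the 19th — 19 December 2064.
19 December 2064 is after 18 December 2064, so that is the next one.

19 December 2064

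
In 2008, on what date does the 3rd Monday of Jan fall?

Jan 21, 2008

The first Monday of Jan 2008 is Jan 7.
The 3rd Monday is 2 weeks later: 7 + 14 = 21.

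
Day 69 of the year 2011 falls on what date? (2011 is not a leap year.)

10 March 2011

January has 31 days (69 − 31 = 38 remain).
February has 28 days (38 − 28 = 10 remain).
10 into March → March 10.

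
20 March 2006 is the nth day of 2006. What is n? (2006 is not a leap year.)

79

Days in months before March: 31 + 28 = 59.
Plus 20 days into March → day 79.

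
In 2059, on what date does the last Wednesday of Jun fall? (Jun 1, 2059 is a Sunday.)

Jun 2059 begins on a Sunday, so the first Wednesday is Jun 4 (3 days later).
Jun 2059 has 30 days. Adding weeks: 4, 11, 18, 25 — the last one ≤ 30 is the 25th.

Jun 25, 2059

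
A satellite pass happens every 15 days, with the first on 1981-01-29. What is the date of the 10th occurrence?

The 10th occurrence is 9 intervals after the first: 9 × 15 = 135 days after 1981-01-29.
January has 31 days — 2 days to the end of January leaves 133.
February has 28 days (105 left).
March has 31 days (74 left).
April has 30 days (44 left).
May has 31 days (13 left).
13 days into June → 1981-06-13.

1981-06-13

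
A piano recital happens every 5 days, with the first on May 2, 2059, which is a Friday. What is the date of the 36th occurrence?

October 24, 2059

The 36th occurrence is 35 intervals after the first: 35 × 5 = 175 days after May 2, 2059.
May has 31 days — 29 days to the end of May leaves 146.
June has 30 days (116 left).
July has 31 days (85 left).
August has 31 days (54 left).
September has 30 days (24 left).
24 days into October → October 24, 2059.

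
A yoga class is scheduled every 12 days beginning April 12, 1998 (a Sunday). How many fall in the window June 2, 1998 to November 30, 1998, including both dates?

15

Occurrences land 12·i days after April 12, 1998 for i = 0, 1, 2, …
June 2, 1998 is 51 days after the start; 51 ÷ 12 = 4 remainder 3; since the remainder is 3, round up to i = 5. First occurrence in the window: #6 on June 11, 1998 (5×12 = 60 days in).
November 30, 1998 is 232 days after the start; 232 ÷ 12 = 19 remainder 4. Last occurrence in the window: #20 on November 26, 1998.
Occurrences #6 through #20: 15 in total.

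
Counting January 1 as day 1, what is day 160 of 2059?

2059-06-09

January has 31 days (160 − 31 = 129 remain).
February has 28 days (129 − 28 = 101 remain).
March has 31 days (101 − 31 = 70 remain).
April has 30 days (70 − 30 = 40 remain).
May has 31 days (40 − 31 = 9 remain).
9 into June → June 9.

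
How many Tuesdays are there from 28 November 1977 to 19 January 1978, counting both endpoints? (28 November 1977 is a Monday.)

28 November 1977 is a Monday; the first Tuesday on or after it is 29 November 1977 (1 day later).
From 29 November 1977 to 19 January 1978: 1 + 31 + 19 = 51 days (rest of November, December, January).
51 ÷ 7 = 7 full weeks with remainder 2, so 7 more Tuesdays after the first → 8.

8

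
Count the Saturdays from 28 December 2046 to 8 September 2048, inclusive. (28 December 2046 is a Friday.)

89

28 December 2046 is a Friday; the first Saturday on or after it is 29 December 2046 (1 day later).
From 29 December 2046 to 8 September 2048: 2 + 365 + 252 = 619 days (rest of 2046, 2047, to 8 September 2048 in 2048).
619 ÷ 7 = 88 full weeks with remainder 3, so 88 more Saturdays after the first → 89.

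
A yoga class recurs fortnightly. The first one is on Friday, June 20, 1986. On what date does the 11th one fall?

The 11th occurrence is 10 intervals after the first: 10 × 14 = 140 days after June 20, 1986.
June has 30 days — 10 days to the end of June leaves 130.
July has 31 days (99 left).
August has 31 days (68 left).
September has 30 days (38 left).
October has 31 days (7 left).
7 days into November → November 7, 1986.

November 7, 1986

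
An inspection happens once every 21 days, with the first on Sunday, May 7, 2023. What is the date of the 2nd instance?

May 28, 2023

The 2nd occurrence is 1 interval after the first: 1 × 21 = 21 days after May 7, 2023.
21 days later is May 28, 2023.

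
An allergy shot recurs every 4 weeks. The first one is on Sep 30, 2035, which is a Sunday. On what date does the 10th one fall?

The 10th occurrence is 9 intervals after the first: 9 × 28 = 252 days after Sep 30, 2035.
Sep has 30 days — 0 days to the end of Sep leaves 252.
Oct has 31 days (221 left).
Nov has 30 days (191 left).
Dec has 31 days (160 left).
Jan has 31 days (129 left).
Feb has 29 days (100 left).
Mar has 31 days (69 left).
Apr has 30 days (39 left).
May has 31 days (8 left).
8 days into Jun → Jun 8, 2036.

Jun 8, 2036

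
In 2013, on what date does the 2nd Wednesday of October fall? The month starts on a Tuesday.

October 9, 2013

October 2013 begins on a Tuesday, so the first Wednesday is October 2 (1 day later).
The 2nd Wednesday is 1 weeks later: 2 + 7 = 9.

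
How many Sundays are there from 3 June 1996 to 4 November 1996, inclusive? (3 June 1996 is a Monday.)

3 June 1996 is a Monday; the first Sunday on or after it is 9 June 1996 (6 days later).
From 9 June 1996 to 4 November 1996: 21 + 31 + 31 + 30 + 31 + 4 = 148 days (rest of June, July, August, September, October, November).
148 ÷ 7 = 21 full weeks with remainder 1, so 21 more Sundays after the first → 22.

22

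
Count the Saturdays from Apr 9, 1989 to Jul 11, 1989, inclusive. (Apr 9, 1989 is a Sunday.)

Apr 9, 1989 is a Sunday; the first Saturday on or after it is Apr 15, 1989 (6 days later).
From Apr 15, 1989 to Jul 11, 1989: 15 + 31 + 30 + 11 = 87 days (rest of Apr, May, Jun, Jul).
87 ÷ 7 = 12 full weeks with remainder 3, so 12 more Saturdays after the first → 13.

13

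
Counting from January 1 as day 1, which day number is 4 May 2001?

Days in months before May: 31 + 28 + 31 + 30 = 120.
Plus 4 days into May → day 124.

124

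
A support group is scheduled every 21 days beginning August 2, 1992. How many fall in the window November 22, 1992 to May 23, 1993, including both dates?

Occurrences land 21·i days after August 2, 1992 for i = 0, 1, 2, …
November 22, 1992 is 112 days after the start; 112 ÷ 21 = 5 remainder 7; since the remainder is 7, round up to i = 6. First occurrence in the window: #7 on December 6, 1992 (6×21 = 126 days in).
May 23, 1993 is 294 days after the start; 294 ÷ 21 = 14 remainder 0. Last occurrence in the window: #15 on May 23, 1993.
Occurrences #7 through #15: 9 in total.

9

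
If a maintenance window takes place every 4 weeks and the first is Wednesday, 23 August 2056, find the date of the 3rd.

The 3rd occurrence is 2 intervals after the first: 2 × 28 = 56 days after 23 August 2056.
August has 31 days — 8 days to the end of August leaves 48.
September has 30 days (18 left).
18 days into October → 18 October 2056.

18 October 2056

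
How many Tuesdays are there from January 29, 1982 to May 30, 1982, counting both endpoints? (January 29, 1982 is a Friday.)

17

January 29, 1982 is a Friday; the first Tuesday on or after it is February 2, 1982 (4 days later).
From February 2, 1982 to May 30, 1982: 26 + 31 + 30 + 30 = 117 days (rest of February, March, April, May).
117 ÷ 7 = 16 full weeks with remainder 5, so 16 more Tuesdays after the first → 17.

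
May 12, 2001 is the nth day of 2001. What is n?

132

Days in months before May: 31 + 28 + 31 + 30 = 120.
Plus 12 days into May → day 132.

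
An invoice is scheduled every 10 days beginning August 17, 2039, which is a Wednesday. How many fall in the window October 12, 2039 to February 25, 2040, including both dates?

14

Occurrences land 10·i days after August 17, 2039 for i = 0, 1, 2, …
October 12, 2039 is 56 days after the start; 56 ÷ 10 = 5 remainder 6; since the remainder is 6, round up to i = 6. First occurrence in the window: #7 on October 16, 2039 (6×10 = 60 days in).
February 25, 2040 is 192 days after the start; 192 ÷ 10 = 19 remainder 2. Last occurrence in the window: #20 on February 23, 2040.
Occurrences #7 through #20: 14 in total.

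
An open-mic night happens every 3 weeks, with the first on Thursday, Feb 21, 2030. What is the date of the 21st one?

Apr 17, 2031

The 21st occurrence is 20 intervals after the first: 20 × 21 = 420 days after Feb 21, 2030.
Feb has 28 days — 7 days to the end of Feb leaves 413.
From end of Feb to end of 2030 is 306 days (107 left).
Jan has 31 days (76 left).
Feb has 28 days (48 left).
Mar has 31 days (17 left).
17 days into Apr → Apr 17, 2031.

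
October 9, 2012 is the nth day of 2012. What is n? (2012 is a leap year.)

283

Days in months before October: 31 + 29 + 31 + 30 + 31 + 30 + 31 + 31 + 30 = 274.
Plus 9 days into October → day 283.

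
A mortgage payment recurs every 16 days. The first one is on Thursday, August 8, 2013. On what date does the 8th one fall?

The 8th occurrence is 7 intervals after the first: 7 × 16 = 112 days after August 8, 2013.
August has 31 days — 23 days to the end of August leaves 89.
September has 30 days (59 left).
October has 31 days (28 left).
28 days into November → November 28, 2013.

November 28, 2013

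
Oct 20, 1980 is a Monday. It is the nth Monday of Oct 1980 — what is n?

Day 20 falls in week ⌈20/7⌉ of the month.
Days 1–7 hold the 1st Monday, 8–14 the 2nd, 15–21 the 3rd, 22–28 the 4th, 29–31 the 5th.
20 is in the range for the 3rd.

3rd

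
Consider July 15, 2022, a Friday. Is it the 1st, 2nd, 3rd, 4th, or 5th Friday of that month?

Day 15 falls in week ⌈15/7⌉ of the month.
Days 1–7 hold the 1st Friday, 8–14 the 2nd, 15–21 the 3rd, 22–28 the 4th, 29–31 the 5th.
15 is in the range for the 3rd.

3rd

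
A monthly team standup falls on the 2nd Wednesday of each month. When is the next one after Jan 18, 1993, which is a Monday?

Jan 1993 starts on a Friday; its first Wednesday is the 6th, so the 2nd Wednesday is the 13th — Jan 13, 1993.
That is not after Jan 18, 1993, so look at Feb 1993.
Feb 1993 starts on a Monday; its first Wednesday is the 3rd, so the 2nd Wednesday is the 10th — Feb 10, 1993.

Feb 10, 1993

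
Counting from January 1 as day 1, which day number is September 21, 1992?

Days in months before September: 31 + 29 + 31 + 30 + 31 + 30 + 31 + 31 = 244.
Plus 21 days into September → day 265.

265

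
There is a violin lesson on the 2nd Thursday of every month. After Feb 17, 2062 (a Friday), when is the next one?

Mar 9, 2062

Feb 2062 starts on a Wednesday; its first Thursday is the 2nd, so the 2nd Thursday is the 9th — Feb 9, 2062.
That is not after Feb 17, 2062, so look at Mar 2062.
Mar 2062 starts on a Wednesday; its first Thursday is the 2nd, so the 2nd Thursday is the 9th — Mar 9, 2062.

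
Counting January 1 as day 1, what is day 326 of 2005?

January has 31 days (326 − 31 = 295 remain).
February has 28 days (295 − 28 = 267 remain).
March has 31 days (267 − 31 = 236 remain).
April has 30 days (236 − 30 = 206 remain).
May has 31 days (206 − 31 = 175 remain).
June has 30 days (175 − 30 = 145 remain).
July has 31 days (145 − 31 = 114 remain).
August has 31 days (114 − 31 = 83 remain).
September has 30 days (83 − 30 = 53 remain).
October has 31 days (53 − 31 = 22 remain).
22 into November → November 22.

November 22, 2005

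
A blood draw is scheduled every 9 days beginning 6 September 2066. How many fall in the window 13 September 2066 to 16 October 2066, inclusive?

Occurrences land 9·i days after 6 September 2066 for i = 0, 1, 2, …
13 September 2066 is 7 days after the start; 7 ÷ 9 = 0 remainder 7; since the remainder is 7, round up to i = 1. First occurrence in the window: #2 on 15 September 2066 (1×9 = 9 days in).
16 October 2066 is 40 days after the start; 40 ÷ 9 = 4 remainder 4. Last occurrence in the window: #5 on 12 October 2066.
Occurrences #2 through #5: 4 in total.

4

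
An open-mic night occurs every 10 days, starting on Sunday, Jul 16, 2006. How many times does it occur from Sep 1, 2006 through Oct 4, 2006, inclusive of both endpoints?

4

Occurrences land 10·i days after Jul 16, 2006 for i = 0, 1, 2, …
Sep 1, 2006 is 47 days after the start; 47 ÷ 10 = 4 remainder 7; since the remainder is 7, round up to i = 5. First occurrence in the window: #6 on Sep 4, 2006 (5×10 = 50 days in).
Oct 4, 2006 is 80 days after the start; 80 ÷ 10 = 8 remainder 0. Last occurrence in the window: #9 on Oct 4, 2006.
Occurrences #6 through #9: 4 in total.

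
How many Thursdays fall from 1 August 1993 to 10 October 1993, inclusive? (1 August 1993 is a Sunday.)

1 August 1993 is a Sunday; the first Thursday on or after it is 5 August 1993 (4 days later).
From 5 August 1993 to 10 October 1993: 26 + 30 + 10 = 66 days (rest of August, September, October).
66 ÷ 7 = 9 full weeks with remainder 3, so 9 more Thursdays after the first → 10.

10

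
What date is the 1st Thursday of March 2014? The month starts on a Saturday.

6 March 2014

March 2014 begins on a Saturday, so the first Thursday is March 6 (5 days later).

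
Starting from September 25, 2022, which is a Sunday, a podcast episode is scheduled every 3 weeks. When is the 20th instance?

October 29, 2023

The 20th occurrence is 19 intervals after the first: 19 × 21 = 399 days after September 25, 2022.
September has 30 days — 5 days to the end of September leaves 394.
October has 31 days (363 left).
November has 30 days (333 left).
December has 31 days (302 left).
January has 31 days (271 left).
February has 28 days (243 left).
March has 31 days (212 left).
April has 30 days (182 left).
May has 31 days (151 left).
June has 30 days (121 left).
July has 31 days (90 left).
August has 31 days (59 left).
September has 30 days (29 left).
29 days into October → October 29, 2023.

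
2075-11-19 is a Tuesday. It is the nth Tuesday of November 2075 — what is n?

Day 19 falls in week ⌈19/7⌉ of the month.
Days 1–7 hold the 1st Tuesday, 8–14 the 2nd, 15–21 the 3rd, 22–28 the 4th, 29–31 the 5th.
19 is in the range for the 3rd.

3rd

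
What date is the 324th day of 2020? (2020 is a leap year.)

January has 31 days (324 − 31 = 293 remain).
February has 29 days (293 − 29 = 264 remain).
March has 31 days (264 − 31 = 233 remain).
April has 30 days (233 − 30 = 203 remain).
May has 31 days (203 − 31 = 172 remain).
June has 30 days (172 − 30 = 142 remain).
July has 31 days (142 − 31 = 111 remain).
August has 31 days (111 − 31 = 80 remain).
September has 30 days (80 − 30 = 50 remain).
October has 31 days (50 − 31 = 19 remain).
19 into November → November 19.

2020-11-19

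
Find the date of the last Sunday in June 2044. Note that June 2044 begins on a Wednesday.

June 2044 begins on a Wednesday, so the first Sunday is June 5 (4 days later).
June 2044 has 30 days. Adding weeks: 5, 12, 19, 26 — the last one ≤ 30 is the 26th.

2044-06-26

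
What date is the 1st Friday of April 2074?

The first Friday of April 2074 is April 6.

April 6, 2074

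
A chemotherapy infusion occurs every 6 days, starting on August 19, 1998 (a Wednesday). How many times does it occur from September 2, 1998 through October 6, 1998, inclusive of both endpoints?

6

Occurrences land 6·i days after August 19, 1998 for i = 0, 1, 2, …
September 2, 1998 is 14 days after the start; 14 ÷ 6 = 2 remainder 2; since the remainder is 2, round up to i = 3. First occurrence in the window: #4 on September 6, 1998 (3×6 = 18 days in).
October 6, 1998 is 48 days after the start; 48 ÷ 6 = 8 remainder 0. Last occurrence in the window: #9 on October 6, 1998.
Occurrences #4 through #9: 6 in total.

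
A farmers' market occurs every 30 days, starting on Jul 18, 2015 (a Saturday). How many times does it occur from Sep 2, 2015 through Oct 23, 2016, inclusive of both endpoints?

Occurrences land 30·i days after Jul 18, 2015 for i = 0, 1, 2, …
Sep 2, 2015 is 46 days after the start; 46 ÷ 30 = 1 remainder 16; since the remainder is 16, round up to i = 2. First occurrence in the window: #3 on Sep 16, 2015 (2×30 = 60 days in).
Oct 23, 2016 is 463 days after the start; 463 ÷ 30 = 15 remainder 13. Last occurrence in the window: #16 on Oct 10, 2016.
Occurrences #3 through #16: 14 in total.

14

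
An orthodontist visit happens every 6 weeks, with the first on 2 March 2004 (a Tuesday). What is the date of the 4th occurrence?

The 4th occurrence is 3 intervals after the first: 3 × 42 = 126 days after 2 March 2004.
March has 31 days — 29 days to the end of March leaves 97.
April has 30 days (67 left).
May has 31 days (36 left).
June has 30 days (6 left).
6 days into July → 6 July 2004.

6 July 2004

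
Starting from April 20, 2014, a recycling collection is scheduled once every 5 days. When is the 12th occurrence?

June 14, 2014

The 12th occurrence is 11 intervals after the first: 11 × 5 = 55 days after April 20, 2014.
April has 30 days — 10 days to the end of April leaves 45.
May has 31 days (14 left).
14 days into June → June 14, 2014.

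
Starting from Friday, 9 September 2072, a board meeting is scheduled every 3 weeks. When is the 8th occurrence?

The 8th occurrence is 7 intervals after the first: 7 × 21 = 147 days after 9 September 2072.
September has 30 days — 21 days to the end of September leaves 126.
October has 31 days (95 left).
November has 30 days (65 left).
December has 31 days (34 left).
January has 31 days (3 left).
3 days into February → 3 February 2073.

3 February 2073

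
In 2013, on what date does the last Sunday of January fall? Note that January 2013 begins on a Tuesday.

January 2013 begins on a Tuesday, so the first Sunday is January 6 (5 days later).
January 2013 has 31 days. Adding weeks: 6, 13, 20, 27 — the last one ≤ 31 is the 27th.

January 27, 2013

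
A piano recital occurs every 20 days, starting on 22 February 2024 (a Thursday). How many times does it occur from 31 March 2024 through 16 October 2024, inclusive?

10

Occurrences land 20·i days after 22 February 2024 for i = 0, 1, 2, …
31 March 2024 is 38 days after the start; 38 ÷ 20 = 1 remainder 18; since the remainder is 18, round up to i = 2. First occurrence in the window: #3 on 2 April 2024 (2×20 = 40 days in).
16 October 2024 is 237 days after the start; 237 ÷ 20 = 11 remainder 17. Last occurrence in the window: #12 on 29 September 2024.
Occurrences #3 through #12: 10 in total.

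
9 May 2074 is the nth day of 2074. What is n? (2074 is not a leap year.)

129

Days in months before May: 31 + 28 + 31 + 30 = 120.
Plus 9 days into May → day 129.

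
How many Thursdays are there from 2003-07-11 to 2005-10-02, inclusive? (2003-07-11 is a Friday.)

116

2003-07-11 is a Friday; the first Thursday on or after it is 2003-07-17 (6 days later).
From 2003-07-17 to 2005-10-02: 167 + 366 + 275 = 808 days (rest of 2003, 2004, to 2005-10-02 in 2005).
808 ÷ 7 = 115 full weeks with remainder 3, so 115 more Thursdays after the first → 116.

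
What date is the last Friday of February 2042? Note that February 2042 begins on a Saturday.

February 2042 begins on a Saturday, so the first Friday is February 7 (6 days later).
February 2042 has 28 days. Adding weeks: 7, 14, 21, 28 — the last one ≤ 28 is the 28th.

2042-02-28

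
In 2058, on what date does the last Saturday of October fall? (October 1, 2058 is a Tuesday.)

October 2058 begins on a Tuesday, so the first Saturday is October 5 (4 days later).
October 2058 has 31 days. Adding weeks: 5, 12, 19, 26 — the last one ≤ 31 is the 26th.

October 26, 2058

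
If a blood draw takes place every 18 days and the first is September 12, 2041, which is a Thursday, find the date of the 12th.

The 12th occurrence is 11 intervals after the first: 11 × 18 = 198 days after September 12, 2041.
September has 30 days — 18 days to the end of September leaves 180.
October has 31 days (149 left).
November has 30 days (119 left).
December has 31 days (88 left).
January has 31 days (57 left).
February has 28 days (29 left).
29 days into March → March 29, 2042.

March 29, 2042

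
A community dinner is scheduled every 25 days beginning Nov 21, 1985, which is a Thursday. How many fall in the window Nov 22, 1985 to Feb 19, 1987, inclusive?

18

Occurrences land 25·i days after Nov 21, 1985 for i = 0, 1, 2, …
Nov 22, 1985 is 1 day after the start; 1 ÷ 25 = 0 remainder 1; since the remainder is 1, round up to i = 1. First occurrence in the window: #2 on Dec 16, 1985 (1×25 = 25 days in).
Feb 19, 1987 is 455 days after the start; 455 ÷ 25 = 18 remainder 5. Last occurrence in the window: #19 on Feb 14, 1987.
Occurrences #2 through #19: 18 in total.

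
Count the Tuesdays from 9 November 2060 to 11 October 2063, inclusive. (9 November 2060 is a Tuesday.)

9 November 2060 is a Tuesday; the first Tuesday on or after it is 9 November 2060.
From 9 November 2060 to 11 October 2063: 52 + 365 + 365 + 284 = 1066 days (rest of 2060, 2061, 2062, to 11 October 2063 in 2063).
1066 ÷ 7 = 152 full weeks with remainder 2, so 152 more Tuesdays after the first → 153.

153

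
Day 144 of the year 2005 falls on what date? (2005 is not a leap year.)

January has 31 days (144 − 31 = 113 remain).
February has 28 days (113 − 28 = 85 remain).
March has 31 days (85 − 31 = 54 remain).
April has 30 days (54 − 30 = 24 remain).
24 into May → May 24.

2005-05-24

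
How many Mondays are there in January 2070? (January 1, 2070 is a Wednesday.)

4

January 1, 2070 is a Wednesday; the first Monday on or after it is January 6, 2070 (5 days later).
From January 6, 2070 to January 31, 2070 is 31 − 6 = 25 days.
25 ÷ 7 = 3 full weeks with remainder 4, so 3 more Mondays after the first → 4.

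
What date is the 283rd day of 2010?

January has 31 days (283 − 31 = 252 remain).
February has 28 days (252 − 28 = 224 remain).
March has 31 days (224 − 31 = 193 remain).
April has 30 days (193 − 30 = 163 remain).
May has 31 days (163 − 31 = 132 remain).
June has 30 days (132 − 30 = 102 remain).
July has 31 days (102 − 31 = 71 remain).
August has 31 days (71 − 31 = 40 remain).
September has 30 days (40 − 30 = 10 remain).
10 into October → October 10.

October 10, 2010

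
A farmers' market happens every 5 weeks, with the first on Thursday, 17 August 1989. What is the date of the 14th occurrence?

15 November 1990

The 14th occurrence is 13 intervals after the first: 13 × 35 = 455 days after 17 August 1989.
August has 31 days — 14 days to the end of August leaves 441.
From end of August to end of 1989 is 122 days (319 left).
January has 31 days (288 left).
February has 28 days (260 left).
March has 31 days (229 left).
April has 30 days (199 left).
May has 31 days (168 left).
June has 30 days (138 left).
July has 31 days (107 left).
August has 31 days (76 left).
September has 30 days (46 left).
October has 31 days (15 left).
15 days into November → 15 November 1990.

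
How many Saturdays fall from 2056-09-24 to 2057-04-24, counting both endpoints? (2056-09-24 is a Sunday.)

30

2056-09-24 is a Sunday; the first Saturday on or after it is 2056-09-30 (6 days later).
From 2056-09-30 to 2057-04-24: 0 + 31 + 30 + 31 + 31 + 28 + 31 + 24 = 206 days (rest of September, October, November, December, January, February, March, April).
206 ÷ 7 = 29 full weeks with remainder 3, so 29 more Saturdays after the first → 30.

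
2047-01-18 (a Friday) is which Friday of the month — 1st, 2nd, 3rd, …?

3rd

Day 18 falls in week ⌈18/7⌉ of the month.
Days 1–7 hold the 1st Friday, 8–14 the 2nd, 15–21 the 3rd, 22–28 the 4th, 29–31 the 5th.
18 is in the range for the 3rd.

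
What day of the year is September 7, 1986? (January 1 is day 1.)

Days in months before September: 31 + 28 + 31 + 30 + 31 + 30 + 31 + 31 = 243.
Plus 7 days into September → day 250.

250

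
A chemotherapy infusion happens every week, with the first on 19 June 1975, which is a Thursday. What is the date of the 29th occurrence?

The 29th occurrence is 28 intervals after the first: 28 × 7 = 196 days after 19 June 1975.
June has 30 days — 11 days to the end of June leaves 185.
July has 31 days (154 left).
August has 31 days (123 left).
September has 30 days (93 left).
October has 31 days (62 left).
November has 30 days (32 left).
December has 31 days (1 left).
1 day into January → 1 January 1976.

1 January 1976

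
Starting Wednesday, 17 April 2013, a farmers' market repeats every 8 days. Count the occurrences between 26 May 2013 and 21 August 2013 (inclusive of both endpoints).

Occurrences land 8·i days after 17 April 2013 for i = 0, 1, 2, …
26 May 2013 is 39 days after the start; 39 ÷ 8 = 4 remainder 7; since the remainder is 7, round up to i = 5. First occurrence in the window: #6 on 27 May 2013 (5×8 = 40 days in).
21 August 2013 is 126 days after the start; 126 ÷ 8 = 15 remainder 6. Last occurrence in the window: #16 on 15 August 2013.
Occurrences #6 through #16: 11 in total.

11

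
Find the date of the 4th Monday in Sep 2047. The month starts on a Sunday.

Sep 2047 begins on a Sunday, so the first Monday is Sep 2 (1 day later).
The 4th Monday is 3 weeks later: 2 + 21 = 23.

Sep 23, 2047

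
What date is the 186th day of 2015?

January has 31 days (186 − 31 = 155 remain).
February has 28 days (155 − 28 = 127 remain).
March has 31 days (127 − 31 = 96 remain).
April has 30 days (96 − 30 = 66 remain).
May has 31 days (66 − 31 = 35 remain).
June has 30 days (35 − 30 = 5 remain).
5 into July → July 5.

5 July 2015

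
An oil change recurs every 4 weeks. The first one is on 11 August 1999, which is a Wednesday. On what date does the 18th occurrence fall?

29 November 2000

The 18th occurrence is 17 intervals after the first: 17 × 28 = 476 days after 11 August 1999.
August has 31 days — 20 days to the end of August leaves 456.
From end of August to end of 1999 is 122 days (334 left).
January has 31 days (303 left).
February has 29 days (274 left).
March has 31 days (243 left).
April has 30 days (213 left).
May has 31 days (182 left).
June has 30 days (152 left).
July has 31 days (121 left).
August has 31 days (90 left).
September has 30 days (60 left).
October has 31 days (29 left).
29 days into November → 29 November 2000.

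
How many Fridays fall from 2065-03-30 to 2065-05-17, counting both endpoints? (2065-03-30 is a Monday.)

7

2065-03-30 is a Monday; the first Friday on or after it is 2065-04-03 (4 days later).
From 2065-04-03 to 2065-05-17: 27 + 17 = 44 days (rest of April, May).
44 ÷ 7 = 6 full weeks with remainder 2, so 6 more Fridays after the first → 7.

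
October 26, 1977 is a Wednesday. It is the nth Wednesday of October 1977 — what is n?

Day 26 falls in week ⌈26/7⌉ of the month.
Days 1–7 hold the 1st Wednesday, 8–14 the 2nd, 15–21 the 3rd, 22–28 the 4th, 29–31 the 5th.
26 is in the range for the 4th.

4th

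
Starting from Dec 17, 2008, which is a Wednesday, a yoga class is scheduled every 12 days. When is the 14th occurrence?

May 22, 2009

The 14th occurrence is 13 intervals after the first: 13 × 12 = 156 days after Dec 17, 2008.
Dec has 31 days — 14 days to the end of Dec leaves 142.
Jan has 31 days (111 left).
Feb has 28 days (83 left).
Mar has 31 days (52 left).
Apr has 30 days (22 left).
22 days into May → May 22, 2009.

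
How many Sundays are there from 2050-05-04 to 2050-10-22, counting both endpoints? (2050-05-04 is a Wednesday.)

24

2050-05-04 is a Wednesday; the first Sunday on or after it is 2050-05-08 (4 days later).
From 2050-05-08 to 2050-10-22: 23 + 30 + 31 + 31 + 30 + 22 = 167 days (rest of May, June, July, August, September, October).
167 ÷ 7 = 23 full weeks with remainder 6, so 23 more Sundays after the first → 24.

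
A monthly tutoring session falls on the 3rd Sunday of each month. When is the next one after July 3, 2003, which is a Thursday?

July 20, 2003

July 2003 starts on a Tuesday; its first Sunday is the 6th, so the 3rd Sunday is the 20th — July 20, 2003.
July 20, 2003 is after July 3, 2003, so that is the next one.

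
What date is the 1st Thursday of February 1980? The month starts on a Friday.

February 1980 begins on a Friday, so the first Thursday is February 7 (6 days later).

February 7, 1980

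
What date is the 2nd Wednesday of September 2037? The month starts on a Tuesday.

September 2037 begins on a Tuesday, so the first Wednesday is September 2 (1 day later).
The 2nd Wednesday is 1 weeks later: 2 + 7 = 9.

2037-09-09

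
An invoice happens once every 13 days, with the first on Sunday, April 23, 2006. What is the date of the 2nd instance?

The 2nd occurrence is 1 interval after the first: 1 × 13 = 13 days after April 23, 2006.
April has 30 days — 7 days to the end of April leaves 6.
6 days into May → May 6, 2006.

May 6, 2006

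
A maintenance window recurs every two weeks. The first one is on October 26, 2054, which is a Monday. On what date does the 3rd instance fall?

The 3rd occurrence is 2 intervals after the first: 2 × 14 = 28 days after October 26, 2054.
October has 31 days — 5 days to the end of October leaves 23.
23 days into November → November 23, 2054.

November 23, 2054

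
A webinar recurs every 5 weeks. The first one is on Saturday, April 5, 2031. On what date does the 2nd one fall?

The 2nd occurrence is 1 interval after the first: 1 × 35 = 35 days after April 5, 2031.
April has 30 days — 25 days to the end of April leaves 10.
10 days into May → May 10, 2031.

May 10, 2031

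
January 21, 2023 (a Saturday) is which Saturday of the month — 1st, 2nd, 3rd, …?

Day 21 falls in week ⌈21/7⌉ of the month.
Days 1–7 hold the 1st Saturday, 8–14 the 2nd, 15–21 the 3rd, 22–28 the 4th, 29–31 the 5th.
21 is in the range for the 3rd.

3rd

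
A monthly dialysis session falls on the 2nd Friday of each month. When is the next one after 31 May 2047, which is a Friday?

14 June 2047

May 2047 starts on a Wednesday; its first Friday is the 3rd, so the 2nd Friday is the 10th — 10 May 2047.
That is not after 31 May 2047, so look at June 2047.
June 2047 starts on a Saturday; its first Friday is the 7th, so the 2nd Friday is the 14th — 14 June 2047.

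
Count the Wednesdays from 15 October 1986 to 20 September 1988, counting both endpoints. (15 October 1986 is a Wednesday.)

15 October 1986 is a Wednesday; the first Wednesday on or after it is 15 October 1986.
From 15 October 1986 to 20 September 1988: 77 + 365 + 264 = 706 days (rest of 1986, 1987, to 20 September 1988 in 1988).
706 ÷ 7 = 100 full weeks with remainder 6, so 100 more Wednesdays after the first → 101.

101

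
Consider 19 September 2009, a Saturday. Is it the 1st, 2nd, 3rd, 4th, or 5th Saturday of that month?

Day 19 falls in week ⌈19/7⌉ of the month.
Days 1–7 hold the 1st Saturday, 8–14 the 2nd, 15–21 the 3rd, 22–28 the 4th, 29–31 the 5th.
19 is in the range for the 3rd.

3rd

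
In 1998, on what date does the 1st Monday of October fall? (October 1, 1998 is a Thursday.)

October 5, 1998

October 1998 begins on a Thursday, so the first Monday is October 5 (4 days later).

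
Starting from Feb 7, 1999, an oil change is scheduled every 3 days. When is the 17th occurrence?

Mar 27, 1999

The 17th occurrence is 16 intervals after the first: 16 × 3 = 48 days after Feb 7, 1999.
Feb has 28 days — 21 days to the end of Feb leaves 27.
27 days into Mar → Mar 27, 1999.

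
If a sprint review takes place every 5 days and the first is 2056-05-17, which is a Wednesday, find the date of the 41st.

2056-12-03

The 41st occurrence is 40 intervals after the first: 40 × 5 = 200 days after 2056-05-17.
May has 31 days — 14 days to the end of May leaves 186.
June has 30 days (156 left).
July has 31 days (125 left).
August has 31 days (94 left).
September has 30 days (64 left).
October has 31 days (33 left).
November has 30 days (3 left).
3 days into December → 2056-12-03.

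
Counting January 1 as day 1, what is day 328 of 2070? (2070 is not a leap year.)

November 24, 2070

January has 31 days (328 − 31 = 297 remain).
February has 28 days (297 − 28 = 269 remain).
March has 31 days (269 − 31 = 238 remain).
April has 30 days (238 − 30 = 208 remain).
May has 31 days (208 − 31 = 177 remain).
June has 30 days (177 − 30 = 147 remain).
July has 31 days (147 − 31 = 116 remain).
August has 31 days (116 − 31 = 85 remain).
September has 30 days (85 − 30 = 55 remain).
October has 31 days (55 − 31 = 24 remain).
24 into November → November 24.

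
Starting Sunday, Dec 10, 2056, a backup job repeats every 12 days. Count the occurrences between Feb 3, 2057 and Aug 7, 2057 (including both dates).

Occurrences land 12·i days after Dec 10, 2056 for i = 0, 1, 2, …
Feb 3, 2057 is 55 days after the start; 55 ÷ 12 = 4 remainder 7; since the remainder is 7, round up to i = 5. First occurrence in the window: #6 on Feb 8, 2057 (5×12 = 60 days in).
Aug 7, 2057 is 240 days after the start; 240 ÷ 12 = 20 remainder 0. Last occurrence in the window: #21 on Aug 7, 2057.
Occurrences #6 through #21: 16 in total.

16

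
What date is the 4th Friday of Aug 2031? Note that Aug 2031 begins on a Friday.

Aug 22, 2031

Aug 2031 begins on a Friday, so the first Friday is Aug 1.
The 4th Friday is 3 weeks later: 1 + 21 = 22.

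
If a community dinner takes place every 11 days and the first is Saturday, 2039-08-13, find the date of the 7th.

The 7th occurrence is 6 intervals after the first: 6 × 11 = 66 days after 2039-08-13.
August has 31 days — 18 days to the end of August leaves 48.
September has 30 days (18 left).
18 days into October → 2039-10-18.

2039-10-18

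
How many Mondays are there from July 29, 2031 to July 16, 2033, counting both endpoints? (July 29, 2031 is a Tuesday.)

102

July 29, 2031 is a Tuesday; the first Monday on or after it is August 4, 2031 (6 days later).
From August 4, 2031 to July 16, 2033: 149 + 366 + 197 = 712 days (rest of 2031, 2032, to July 16, 2033 in 2033).
712 ÷ 7 = 101 full weeks with remainder 5, so 101 more Mondays after the first → 102.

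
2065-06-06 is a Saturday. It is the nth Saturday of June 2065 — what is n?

Day 6 falls in week ⌈6/7⌉ of the month.
Days 1–7 hold the 1st Saturday, 8–14 the 2nd, 15–21 the 3rd, 22–28 the 4th, 29–31 the 5th.
6 is in the range for the 1st.

1st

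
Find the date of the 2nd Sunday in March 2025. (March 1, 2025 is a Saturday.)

March 2025 begins on a Saturday, so the first Sunday is March 2 (1 day later).
The 2nd Sunday is 1 weeks later: 2 + 7 = 9.

9 March 2025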